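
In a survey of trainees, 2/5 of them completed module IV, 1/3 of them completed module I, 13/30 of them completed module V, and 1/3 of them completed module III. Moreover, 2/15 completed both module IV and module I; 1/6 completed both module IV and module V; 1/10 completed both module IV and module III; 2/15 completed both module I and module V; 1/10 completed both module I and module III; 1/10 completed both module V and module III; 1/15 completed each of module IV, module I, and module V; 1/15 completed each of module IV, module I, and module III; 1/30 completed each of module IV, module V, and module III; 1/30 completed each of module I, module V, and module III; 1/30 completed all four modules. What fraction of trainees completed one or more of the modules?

14/15

P(≥1) = 2/5 + 1/3 + 13/30 + 1/3 − 2/15 − 1/6 − 1/10 − 2/15 − 1/10 − 1/10 + 1/15 + 1/15 + 1/30 + 1/30 − 1/30 = 14/15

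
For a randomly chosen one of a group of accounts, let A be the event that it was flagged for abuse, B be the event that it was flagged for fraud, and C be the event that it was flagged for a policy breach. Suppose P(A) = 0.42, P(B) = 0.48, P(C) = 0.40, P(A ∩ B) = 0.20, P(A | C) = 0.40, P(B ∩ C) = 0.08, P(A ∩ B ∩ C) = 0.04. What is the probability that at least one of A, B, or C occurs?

0.90

P(A ∩ C) = P(C)·P(A|C) = 0.40 × 0.40 = 0.16
By inclusion-exclusion,
P(A ∪ B ∪ C) = 0.42 + 0.48 + 0.40 − 0.20 − 0.16 − 0.08 + 0.04 = 0.90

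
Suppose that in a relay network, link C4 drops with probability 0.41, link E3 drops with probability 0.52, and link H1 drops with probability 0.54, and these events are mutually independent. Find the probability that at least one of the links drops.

0.869728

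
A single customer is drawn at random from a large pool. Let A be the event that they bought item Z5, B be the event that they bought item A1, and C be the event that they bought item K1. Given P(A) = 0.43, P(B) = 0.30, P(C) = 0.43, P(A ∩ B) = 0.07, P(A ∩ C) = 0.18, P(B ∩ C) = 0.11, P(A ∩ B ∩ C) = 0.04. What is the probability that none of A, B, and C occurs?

0.16

By inclusion–exclusion:
P(A ∪ B ∪ C) = 0.43 + 0.30 + 0.43 − 0.07 − 0.18 − 0.11 + 0.04 = 0.84
P(none) = 1 − 0.84 = 0.16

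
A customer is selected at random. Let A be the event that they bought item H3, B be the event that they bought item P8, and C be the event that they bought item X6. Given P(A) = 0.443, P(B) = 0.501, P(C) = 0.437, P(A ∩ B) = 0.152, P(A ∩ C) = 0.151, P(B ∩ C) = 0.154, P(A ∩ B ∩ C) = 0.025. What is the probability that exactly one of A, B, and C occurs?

0.542

Using the inclusion–exclusion count for exactly one event:
P(exactly one) = 0.443 + 0.501 + 0.437 − 2·0.152 − 2·0.151 − 2·0.154 + 3·0.025 = 0.542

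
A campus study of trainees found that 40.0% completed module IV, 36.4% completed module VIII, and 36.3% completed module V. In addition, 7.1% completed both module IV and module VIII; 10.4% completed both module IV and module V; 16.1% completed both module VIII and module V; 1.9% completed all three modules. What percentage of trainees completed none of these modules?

19.0%

Apply inclusion-exclusion:
P(union) = 40.0 + 36.4 + 36.3 − 7.1 − 10.4 − 16.1 + 1.9 = 81.0%
P(none) = 100% − 81.0% = 19.0%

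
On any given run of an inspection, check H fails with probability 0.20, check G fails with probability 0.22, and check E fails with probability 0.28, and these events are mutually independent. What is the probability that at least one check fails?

0.55072

Since the events are independent, P(none) is the product of the individual non-occurrence probabilities.
P(none) = (1 − 0.20) × (1 − 0.22) × (1 − 0.28) = 0.80 × 0.78 × 0.72 = 0.44928
P(at least one) = 1 − 0.44928 = 0.55072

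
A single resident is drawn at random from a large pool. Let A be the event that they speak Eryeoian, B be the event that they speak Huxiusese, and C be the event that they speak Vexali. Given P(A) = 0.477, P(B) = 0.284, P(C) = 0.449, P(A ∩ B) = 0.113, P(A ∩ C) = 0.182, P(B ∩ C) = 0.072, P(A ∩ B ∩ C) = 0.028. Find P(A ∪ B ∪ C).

0.871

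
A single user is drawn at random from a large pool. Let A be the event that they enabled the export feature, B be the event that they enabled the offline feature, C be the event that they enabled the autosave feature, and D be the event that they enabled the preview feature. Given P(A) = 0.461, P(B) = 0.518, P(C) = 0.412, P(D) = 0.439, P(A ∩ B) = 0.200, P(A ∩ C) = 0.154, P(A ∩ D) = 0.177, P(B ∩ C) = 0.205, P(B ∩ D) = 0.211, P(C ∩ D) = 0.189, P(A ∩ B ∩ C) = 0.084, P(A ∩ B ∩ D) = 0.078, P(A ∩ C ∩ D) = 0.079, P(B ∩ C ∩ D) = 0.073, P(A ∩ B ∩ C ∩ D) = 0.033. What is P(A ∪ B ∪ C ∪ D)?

0.975

P(A ∪ B ∪ C ∪ D) = 0.461 + 0.518 + 0.412 + 0.439 − 0.200 − 0.154 − 0.177 − 0.205 − 0.211 − 0.189 + 0.084 + 0.078 + 0.079 + 0.073 − 0.033 = 0.975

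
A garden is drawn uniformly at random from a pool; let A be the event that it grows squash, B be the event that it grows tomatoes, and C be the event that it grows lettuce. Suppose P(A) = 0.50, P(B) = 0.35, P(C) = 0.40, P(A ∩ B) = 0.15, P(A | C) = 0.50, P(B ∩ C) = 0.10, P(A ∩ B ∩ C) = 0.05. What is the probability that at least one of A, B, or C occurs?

P(A ∩ C) = P(C)·P(A|C) = 0.40 × 0.50 = 0.20
P(A ∪ B ∪ C) = 0.50 + 0.35 + 0.40 − 0.15 − 0.20 − 0.10 + 0.05 = 0.85

0.85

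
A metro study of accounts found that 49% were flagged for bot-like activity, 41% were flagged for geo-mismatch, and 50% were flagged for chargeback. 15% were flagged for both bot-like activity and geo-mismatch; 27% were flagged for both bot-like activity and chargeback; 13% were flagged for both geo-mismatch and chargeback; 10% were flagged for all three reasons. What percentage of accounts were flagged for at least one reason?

P(union) = 49 + 41 + 50 − 15 − 27 − 13 + 10 = 95%

95%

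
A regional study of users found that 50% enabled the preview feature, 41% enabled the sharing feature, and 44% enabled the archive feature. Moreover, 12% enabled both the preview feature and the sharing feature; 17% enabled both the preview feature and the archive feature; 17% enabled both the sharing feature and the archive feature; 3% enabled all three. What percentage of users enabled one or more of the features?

By inclusion-exclusion,
P(≥1) = 50 + 41 + 44 − 12 − 17 − 17 + 3 = 92%

92%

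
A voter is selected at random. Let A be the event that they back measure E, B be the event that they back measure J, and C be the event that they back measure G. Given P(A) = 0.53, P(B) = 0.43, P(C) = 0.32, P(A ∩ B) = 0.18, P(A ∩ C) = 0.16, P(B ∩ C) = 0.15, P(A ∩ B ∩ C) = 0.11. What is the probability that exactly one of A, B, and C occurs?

0.63

P(exactly one) = 0.53 + 0.43 + 0.32 − 2·0.18 − 2·0.16 − 2·0.15 + 3·0.11 = 0.63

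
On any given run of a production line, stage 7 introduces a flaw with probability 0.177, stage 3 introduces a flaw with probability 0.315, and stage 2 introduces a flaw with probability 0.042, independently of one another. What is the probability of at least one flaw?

0.45992271

Independence gives P(none) = ∏(1 − pᵢ).
P(none) = (1 − 0.177) × (1 − 0.315) × (1 − 0.042) = 0.823 × 0.685 × 0.958 = 0.54007729
P(at least one) = 1 − 0.54007729 = 0.45992271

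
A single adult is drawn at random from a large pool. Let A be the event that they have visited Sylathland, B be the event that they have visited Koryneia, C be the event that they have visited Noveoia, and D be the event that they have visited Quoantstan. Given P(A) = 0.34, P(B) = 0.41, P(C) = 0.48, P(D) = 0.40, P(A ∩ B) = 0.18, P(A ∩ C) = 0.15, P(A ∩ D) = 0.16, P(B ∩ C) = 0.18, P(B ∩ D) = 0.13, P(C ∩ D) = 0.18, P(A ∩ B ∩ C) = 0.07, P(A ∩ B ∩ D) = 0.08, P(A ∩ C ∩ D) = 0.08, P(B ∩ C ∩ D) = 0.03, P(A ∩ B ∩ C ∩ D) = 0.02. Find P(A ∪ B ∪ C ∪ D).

By inclusion-exclusion,
P(A ∪ B ∪ C ∪ D) = 0.34 + 0.41 + 0.48 + 0.40 − 0.18 − 0.15 − 0.16 − 0.18 − 0.13 − 0.18 + 0.07 + 0.08 + 0.08 + 0.03 − 0.02 = 0.89

0.89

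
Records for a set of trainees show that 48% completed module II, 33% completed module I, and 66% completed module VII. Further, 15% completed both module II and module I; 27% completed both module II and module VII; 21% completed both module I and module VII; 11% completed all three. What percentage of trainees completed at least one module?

95%

By inclusion-exclusion,
P(at least one) = 48 + 33 + 66 − 15 − 27 − 21 + 11 = 95%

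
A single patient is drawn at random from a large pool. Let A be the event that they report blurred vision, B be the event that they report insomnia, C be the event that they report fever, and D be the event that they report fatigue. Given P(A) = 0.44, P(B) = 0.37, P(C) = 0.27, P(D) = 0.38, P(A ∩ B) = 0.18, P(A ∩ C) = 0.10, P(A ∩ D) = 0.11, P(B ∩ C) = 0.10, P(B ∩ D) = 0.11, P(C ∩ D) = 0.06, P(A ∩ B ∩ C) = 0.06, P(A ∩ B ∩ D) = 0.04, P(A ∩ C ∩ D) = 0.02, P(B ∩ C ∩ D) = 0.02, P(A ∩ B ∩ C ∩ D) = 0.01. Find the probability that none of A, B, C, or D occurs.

Inclusion–exclusion gives
P(A ∪ B ∪ C ∪ D) = 0.44 + 0.37 + 0.27 + 0.38 − 0.18 − 0.10 − 0.11 − 0.10 − 0.11 − 0.06 + 0.06 + 0.04 + 0.02 + 0.02 − 0.01 = 0.93
P(none) = 1 − 0.93 = 0.07

0.07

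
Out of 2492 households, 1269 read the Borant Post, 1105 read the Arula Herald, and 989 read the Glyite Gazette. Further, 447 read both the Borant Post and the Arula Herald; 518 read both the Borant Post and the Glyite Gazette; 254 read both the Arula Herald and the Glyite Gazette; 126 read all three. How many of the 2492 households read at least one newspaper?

2270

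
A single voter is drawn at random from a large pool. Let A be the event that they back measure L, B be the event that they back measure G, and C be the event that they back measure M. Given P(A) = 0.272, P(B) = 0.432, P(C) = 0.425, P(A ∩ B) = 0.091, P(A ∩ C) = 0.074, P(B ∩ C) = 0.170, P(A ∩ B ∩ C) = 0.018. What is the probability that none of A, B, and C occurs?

Using inclusion–exclusion:
P(A ∪ B ∪ C) = 0.272 + 0.432 + 0.425 − 0.091 − 0.074 − 0.170 + 0.018 = 0.812
P(none) = 1 − 0.812 = 0.188

0.188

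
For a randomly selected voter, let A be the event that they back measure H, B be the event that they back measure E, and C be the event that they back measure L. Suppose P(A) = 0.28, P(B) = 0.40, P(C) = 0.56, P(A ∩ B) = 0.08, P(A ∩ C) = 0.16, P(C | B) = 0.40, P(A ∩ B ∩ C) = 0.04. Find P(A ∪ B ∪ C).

P(B ∩ C) = P(B)·P(C|B) = 0.40 × 0.40 = 0.16
P(A ∪ B ∪ C) = 0.28 + 0.40 + 0.56 − 0.08 − 0.16 − 0.16 + 0.04 = 0.88

0.88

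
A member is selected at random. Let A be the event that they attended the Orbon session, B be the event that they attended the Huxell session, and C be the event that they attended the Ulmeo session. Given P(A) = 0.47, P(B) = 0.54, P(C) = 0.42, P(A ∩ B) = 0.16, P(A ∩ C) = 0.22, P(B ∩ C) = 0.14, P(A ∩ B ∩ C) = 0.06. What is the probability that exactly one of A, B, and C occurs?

0.57

Using the inclusion–exclusion count for exactly one event:
P(exactly one) = 0.47 + 0.54 + 0.42 − 2·0.16 − 2·0.22 − 2·0.14 + 3·0.06 = 0.57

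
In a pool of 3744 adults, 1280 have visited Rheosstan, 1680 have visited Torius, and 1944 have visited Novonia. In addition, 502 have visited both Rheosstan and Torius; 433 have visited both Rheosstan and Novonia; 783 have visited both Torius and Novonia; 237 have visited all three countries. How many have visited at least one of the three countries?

Apply inclusion-exclusion:
|union| = 1280 + 1680 + 1944 − 502 − 433 − 783 + 237 = 3423

3423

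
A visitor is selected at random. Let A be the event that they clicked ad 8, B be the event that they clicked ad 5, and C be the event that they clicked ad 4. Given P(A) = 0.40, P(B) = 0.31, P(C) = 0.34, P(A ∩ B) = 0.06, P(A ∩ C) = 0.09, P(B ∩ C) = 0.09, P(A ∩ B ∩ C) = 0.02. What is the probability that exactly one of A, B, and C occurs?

P(exactly one) = 0.40 + 0.31 + 0.34 − 2·0.06 − 2·0.09 − 2·0.09 + 3·0.02 = 0.63

0.63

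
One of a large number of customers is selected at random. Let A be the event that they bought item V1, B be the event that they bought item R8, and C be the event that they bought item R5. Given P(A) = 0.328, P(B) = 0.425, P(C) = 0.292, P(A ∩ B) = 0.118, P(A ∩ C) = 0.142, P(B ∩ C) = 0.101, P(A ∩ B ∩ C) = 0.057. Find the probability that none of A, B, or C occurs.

By inclusion–exclusion:
P(A ∪ B ∪ C) = 0.328 + 0.425 + 0.292 − 0.118 − 0.142 − 0.101 + 0.057 = 0.741
P(none) = 1 − 0.741 = 0.259

0.259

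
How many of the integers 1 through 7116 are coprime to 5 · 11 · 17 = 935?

4872

By inclusion-exclusion,
⌊7116/5⌋ + ⌊7116/11⌋ + ⌊7116/17⌋ − ⌊7116/55⌋ − ⌊7116/85⌋ − ⌊7116/187⌋ + ⌊7116/935⌋ = 1423 + 646 + 418 − 129 − 83 − 38 + 7 = 2244
7116 − 2244 = 4872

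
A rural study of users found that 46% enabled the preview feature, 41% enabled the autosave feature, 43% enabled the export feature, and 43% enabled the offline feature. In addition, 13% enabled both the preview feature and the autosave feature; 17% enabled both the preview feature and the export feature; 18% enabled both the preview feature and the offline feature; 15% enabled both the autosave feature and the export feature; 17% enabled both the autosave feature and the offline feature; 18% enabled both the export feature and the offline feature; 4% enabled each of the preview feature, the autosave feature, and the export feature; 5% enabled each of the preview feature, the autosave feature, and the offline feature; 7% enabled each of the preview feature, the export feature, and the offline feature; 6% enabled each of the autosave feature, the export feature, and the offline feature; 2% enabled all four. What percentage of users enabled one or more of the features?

95%

Using inclusion–exclusion:
P(at least one) = 46 + 41 + 43 + 43 − 13 − 17 − 18 − 15 − 17 − 18 + 4 + 5 + 7 + 6 − 2 = 95%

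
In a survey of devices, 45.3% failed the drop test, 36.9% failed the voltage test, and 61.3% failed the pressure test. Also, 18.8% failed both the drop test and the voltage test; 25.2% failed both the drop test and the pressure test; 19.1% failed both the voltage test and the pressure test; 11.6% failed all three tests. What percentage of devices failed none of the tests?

Apply inclusion-exclusion:
P(≥1) = 45.3 + 36.9 + 61.3 − 18.8 − 25.2 − 19.1 + 11.6 = 92.0%
P(none) = 100% − 92.0% = 8.0%

8.0%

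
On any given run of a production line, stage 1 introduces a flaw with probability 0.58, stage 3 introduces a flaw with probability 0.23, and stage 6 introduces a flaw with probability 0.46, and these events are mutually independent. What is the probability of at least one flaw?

0.825364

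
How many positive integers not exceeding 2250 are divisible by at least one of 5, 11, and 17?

710

By inclusion–exclusion:
450 + 204 + 132 − 40 − 26 − 12 + 2 = 710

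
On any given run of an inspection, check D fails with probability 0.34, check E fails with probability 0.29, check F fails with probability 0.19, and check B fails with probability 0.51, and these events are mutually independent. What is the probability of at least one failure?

P(none) = (1 − 0.34) × (1 − 0.29) × (1 − 0.19) × (1 − 0.51) = 0.66 × 0.71 × 0.81 × 0.49 = 0.18598734
P(at least one) = 1 − 0.18598734 = 0.81401266

0.81401266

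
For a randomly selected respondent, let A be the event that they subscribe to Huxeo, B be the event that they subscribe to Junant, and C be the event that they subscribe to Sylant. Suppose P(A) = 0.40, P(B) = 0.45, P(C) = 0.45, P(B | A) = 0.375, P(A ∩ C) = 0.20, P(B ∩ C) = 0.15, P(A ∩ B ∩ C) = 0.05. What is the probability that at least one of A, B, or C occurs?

P(A ∩ B) = P(A)·P(B|A) = 0.40 × 0.375 = 0.15
Apply inclusion-exclusion:
P(A ∪ B ∪ C) = 0.40 + 0.45 + 0.45 − 0.15 − 0.20 − 0.15 + 0.05 = 0.85

0.85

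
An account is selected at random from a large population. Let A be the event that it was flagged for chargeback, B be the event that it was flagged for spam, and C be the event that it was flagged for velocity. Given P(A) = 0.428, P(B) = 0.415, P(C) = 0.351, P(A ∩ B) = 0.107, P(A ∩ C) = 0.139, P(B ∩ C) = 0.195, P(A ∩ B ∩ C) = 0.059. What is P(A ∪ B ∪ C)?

0.812

By inclusion–exclusion:
P(A ∪ B ∪ C) = 0.428 + 0.415 + 0.351 − 0.107 − 0.139 − 0.195 + 0.059 = 0.812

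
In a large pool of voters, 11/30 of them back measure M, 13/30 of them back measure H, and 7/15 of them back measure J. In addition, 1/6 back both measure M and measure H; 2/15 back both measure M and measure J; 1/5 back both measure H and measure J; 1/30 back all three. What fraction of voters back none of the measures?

Inclusion–exclusion gives
P(at least one) = 11/30 + 13/30 + 7/15 − 1/6 − 2/15 − 1/5 + 1/30 = 4/5
P(none) = 1 − 4/5 = 1/5

1/5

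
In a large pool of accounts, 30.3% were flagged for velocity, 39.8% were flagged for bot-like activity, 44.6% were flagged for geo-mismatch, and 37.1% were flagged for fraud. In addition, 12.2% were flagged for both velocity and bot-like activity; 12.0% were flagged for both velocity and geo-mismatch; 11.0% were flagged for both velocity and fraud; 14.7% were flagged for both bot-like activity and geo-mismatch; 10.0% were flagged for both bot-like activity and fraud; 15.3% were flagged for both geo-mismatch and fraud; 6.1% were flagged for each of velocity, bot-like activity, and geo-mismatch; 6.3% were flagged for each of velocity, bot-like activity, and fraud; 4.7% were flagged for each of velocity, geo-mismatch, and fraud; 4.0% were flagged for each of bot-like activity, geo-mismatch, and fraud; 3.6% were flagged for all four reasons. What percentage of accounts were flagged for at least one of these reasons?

94.1%

P(at least one) = 30.3 + 39.8 + 44.6 + 37.1 − 12.2 − 12.0 − 11.0 − 14.7 − 10.0 − 15.3 + 6.1 + 6.3 + 4.7 + 4.0 − 3.6 = 94.1%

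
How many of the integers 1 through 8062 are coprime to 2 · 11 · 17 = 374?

3450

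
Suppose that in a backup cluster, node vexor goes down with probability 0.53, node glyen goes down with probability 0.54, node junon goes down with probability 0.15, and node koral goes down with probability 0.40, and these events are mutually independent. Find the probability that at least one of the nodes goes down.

0.889738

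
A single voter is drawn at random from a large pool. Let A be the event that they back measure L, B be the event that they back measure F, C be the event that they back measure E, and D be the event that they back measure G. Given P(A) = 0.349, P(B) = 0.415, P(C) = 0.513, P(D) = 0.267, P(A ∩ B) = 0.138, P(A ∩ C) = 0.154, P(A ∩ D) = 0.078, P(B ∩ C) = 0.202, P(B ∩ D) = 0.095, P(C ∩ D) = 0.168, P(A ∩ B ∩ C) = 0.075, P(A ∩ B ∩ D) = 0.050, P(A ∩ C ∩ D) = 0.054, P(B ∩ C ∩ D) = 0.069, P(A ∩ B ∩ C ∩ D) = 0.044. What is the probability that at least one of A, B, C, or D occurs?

0.913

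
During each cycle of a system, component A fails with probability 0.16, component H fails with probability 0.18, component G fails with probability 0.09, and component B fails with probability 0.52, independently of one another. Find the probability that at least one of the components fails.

0.69913216

P(none) = (1 − 0.16) × (1 − 0.18) × (1 − 0.09) × (1 − 0.52) = 0.84 × 0.82 × 0.91 × 0.48 = 0.30086784
P(at least one) = 1 − 0.30086784 = 0.69913216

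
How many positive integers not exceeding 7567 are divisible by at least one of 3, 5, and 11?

⌊7567/3⌋ + ⌊7567/5⌋ + ⌊7567/11⌋ − ⌊7567/15⌋ − ⌊7567/33⌋ − ⌊7567/55⌋ + ⌊7567/165⌋ = 2522 + 1513 + 687 − 504 − 229 − 137 + 45 = 3897

3897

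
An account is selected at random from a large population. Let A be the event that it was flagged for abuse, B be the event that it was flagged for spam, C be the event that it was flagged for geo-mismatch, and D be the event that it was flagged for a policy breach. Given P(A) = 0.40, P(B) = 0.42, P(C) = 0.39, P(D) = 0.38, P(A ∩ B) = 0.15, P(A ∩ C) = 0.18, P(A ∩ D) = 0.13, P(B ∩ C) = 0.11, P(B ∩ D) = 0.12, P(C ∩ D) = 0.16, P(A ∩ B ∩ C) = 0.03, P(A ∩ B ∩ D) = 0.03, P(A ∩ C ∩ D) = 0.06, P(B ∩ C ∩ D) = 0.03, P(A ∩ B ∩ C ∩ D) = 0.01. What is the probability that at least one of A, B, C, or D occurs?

0.88

P(A ∪ B ∪ C ∪ D) = 0.40 + 0.42 + 0.39 + 0.38 − 0.15 − 0.18 − 0.13 − 0.11 − 0.12 − 0.16 + 0.03 + 0.03 + 0.06 + 0.03 − 0.01 = 0.88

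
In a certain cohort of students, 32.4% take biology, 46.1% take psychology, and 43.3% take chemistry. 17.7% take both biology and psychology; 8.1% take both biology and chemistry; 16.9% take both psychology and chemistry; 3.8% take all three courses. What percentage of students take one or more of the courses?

82.9%

Using inclusion–exclusion:
P(≥1) = 32.4 + 46.1 + 43.3 − 17.7 − 8.1 − 16.9 + 3.8 = 82.9%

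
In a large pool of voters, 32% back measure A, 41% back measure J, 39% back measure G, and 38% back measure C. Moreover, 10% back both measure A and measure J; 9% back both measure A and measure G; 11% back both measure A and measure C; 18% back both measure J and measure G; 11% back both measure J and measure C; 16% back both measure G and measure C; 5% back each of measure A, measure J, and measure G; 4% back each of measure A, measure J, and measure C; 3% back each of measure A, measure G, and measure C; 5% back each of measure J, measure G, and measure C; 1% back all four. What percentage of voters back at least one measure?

91%

P(union) = 32 + 41 + 39 + 38 − 10 − 9 − 11 − 18 − 11 − 16 + 5 + 4 + 3 + 5 − 1 = 91%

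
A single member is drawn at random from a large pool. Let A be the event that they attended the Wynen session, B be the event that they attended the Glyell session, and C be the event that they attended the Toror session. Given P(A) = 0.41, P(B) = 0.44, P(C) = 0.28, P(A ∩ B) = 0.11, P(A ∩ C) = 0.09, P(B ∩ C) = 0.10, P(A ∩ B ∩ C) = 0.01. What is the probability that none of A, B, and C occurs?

0.16

By inclusion–exclusion:
P(A ∪ B ∪ C) = 0.41 + 0.44 + 0.28 − 0.11 − 0.09 − 0.10 + 0.01 = 0.84
P(none) = 1 − 0.84 = 0.16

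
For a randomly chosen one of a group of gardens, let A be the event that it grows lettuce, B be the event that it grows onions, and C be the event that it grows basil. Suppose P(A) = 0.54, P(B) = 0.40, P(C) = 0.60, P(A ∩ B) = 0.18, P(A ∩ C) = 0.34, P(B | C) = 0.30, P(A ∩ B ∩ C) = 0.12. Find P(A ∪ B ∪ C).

P(B ∩ C) = P(C)·P(B|C) = 0.60 × 0.30 = 0.18
By inclusion–exclusion:
P(A ∪ B ∪ C) = 0.54 + 0.40 + 0.60 − 0.18 − 0.34 − 0.18 + 0.12 = 0.96

0.96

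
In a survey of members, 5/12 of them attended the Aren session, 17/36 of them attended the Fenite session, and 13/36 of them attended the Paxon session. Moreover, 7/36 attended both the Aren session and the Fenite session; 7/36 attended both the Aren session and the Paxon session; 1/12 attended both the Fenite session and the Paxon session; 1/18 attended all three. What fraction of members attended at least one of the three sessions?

Inclusion–exclusion gives
P(union) = 5/12 + 17/36 + 13/36 − 7/36 − 7/36 − 1/12 + 1/18 = 5/6

5/6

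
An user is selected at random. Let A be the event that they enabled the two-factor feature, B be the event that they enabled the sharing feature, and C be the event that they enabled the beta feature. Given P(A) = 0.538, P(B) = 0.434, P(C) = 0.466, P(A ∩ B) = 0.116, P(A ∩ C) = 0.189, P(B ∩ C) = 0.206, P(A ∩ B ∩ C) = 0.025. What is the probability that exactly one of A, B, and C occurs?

P(exactly one) = 0.538 + 0.434 + 0.466 − 2·0.116 − 2·0.189 − 2·0.206 + 3·0.025 = 0.491

0.491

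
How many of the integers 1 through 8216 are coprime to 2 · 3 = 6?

2739

Inclusion–exclusion gives
4108 + 2738 − 1369 = 5477
8216 − 5477 = 2739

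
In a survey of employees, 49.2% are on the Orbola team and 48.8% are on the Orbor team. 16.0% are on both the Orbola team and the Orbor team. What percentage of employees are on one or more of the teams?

82.0%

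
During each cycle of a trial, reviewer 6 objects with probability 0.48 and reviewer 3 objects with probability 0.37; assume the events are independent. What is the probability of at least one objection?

P(none) = (1 − 0.48) × (1 − 0.37) = 0.52 × 0.63 = 0.3276
P(at least one) = 1 − 0.3276 = 0.6724

0.6724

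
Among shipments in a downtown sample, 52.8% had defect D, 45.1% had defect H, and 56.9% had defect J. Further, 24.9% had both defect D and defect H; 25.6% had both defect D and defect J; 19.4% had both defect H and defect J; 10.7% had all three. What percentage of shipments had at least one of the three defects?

95.6%

P(at least one) = 52.8 + 45.1 + 56.9 − 24.9 − 25.6 − 19.4 + 10.7 = 95.6%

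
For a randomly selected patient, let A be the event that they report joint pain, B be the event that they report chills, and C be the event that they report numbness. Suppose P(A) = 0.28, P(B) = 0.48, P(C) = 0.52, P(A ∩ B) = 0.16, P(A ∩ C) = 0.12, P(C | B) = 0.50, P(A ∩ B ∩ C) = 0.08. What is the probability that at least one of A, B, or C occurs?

0.84

P(B ∩ C) = P(B)·P(C|B) = 0.48 × 0.50 = 0.24
Using inclusion–exclusion:
P(A ∪ B ∪ C) = 0.28 + 0.48 + 0.52 − 0.16 − 0.12 − 0.24 + 0.08 = 0.84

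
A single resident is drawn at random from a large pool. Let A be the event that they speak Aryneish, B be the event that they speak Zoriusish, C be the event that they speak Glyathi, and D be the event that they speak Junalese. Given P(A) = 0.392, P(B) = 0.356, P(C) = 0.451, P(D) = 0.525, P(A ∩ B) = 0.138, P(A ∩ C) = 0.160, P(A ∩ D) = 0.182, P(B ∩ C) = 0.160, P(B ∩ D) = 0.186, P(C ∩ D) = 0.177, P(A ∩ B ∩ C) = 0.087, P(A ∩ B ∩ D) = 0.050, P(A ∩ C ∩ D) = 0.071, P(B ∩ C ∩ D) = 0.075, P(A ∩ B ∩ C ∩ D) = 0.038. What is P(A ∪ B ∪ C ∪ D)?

0.966

By inclusion–exclusion:
P(A ∪ B ∪ C ∪ D) = 0.392 + 0.356 + 0.451 + 0.525 − 0.138 − 0.160 − 0.182 − 0.160 − 0.186 − 0.177 + 0.087 + 0.050 + 0.071 + 0.075 − 0.038 = 0.966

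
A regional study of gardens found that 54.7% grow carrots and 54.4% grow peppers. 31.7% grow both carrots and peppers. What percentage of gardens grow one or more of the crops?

P(≥1) = 54.7 + 54.4 − 31.7 = 77.4%

77.4%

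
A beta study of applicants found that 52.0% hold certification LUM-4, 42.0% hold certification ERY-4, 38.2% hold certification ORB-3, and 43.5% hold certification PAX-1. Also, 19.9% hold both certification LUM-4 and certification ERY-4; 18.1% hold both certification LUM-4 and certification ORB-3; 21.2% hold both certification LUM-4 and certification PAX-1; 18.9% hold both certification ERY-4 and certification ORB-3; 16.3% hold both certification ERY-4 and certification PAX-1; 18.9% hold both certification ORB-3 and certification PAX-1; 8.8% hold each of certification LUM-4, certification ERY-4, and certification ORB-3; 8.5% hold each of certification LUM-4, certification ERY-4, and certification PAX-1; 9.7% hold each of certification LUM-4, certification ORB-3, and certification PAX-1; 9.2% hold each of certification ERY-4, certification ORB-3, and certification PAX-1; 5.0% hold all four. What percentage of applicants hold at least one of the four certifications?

P(union) = 52.0 + 42.0 + 38.2 + 43.5 − 19.9 − 18.1 − 21.2 − 18.9 − 16.3 − 18.9 + 8.8 + 8.5 + 9.7 + 9.2 − 5.0 = 93.6%

93.6%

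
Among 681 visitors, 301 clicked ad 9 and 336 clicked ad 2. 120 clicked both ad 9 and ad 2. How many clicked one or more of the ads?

517

By inclusion–exclusion:
|at least one| = 301 + 336 − 120 = 517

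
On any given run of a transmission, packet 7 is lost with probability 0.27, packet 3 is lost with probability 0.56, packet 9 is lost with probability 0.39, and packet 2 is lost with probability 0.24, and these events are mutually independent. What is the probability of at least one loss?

0.85109168

P(none) = (1 − 0.27) × (1 − 0.56) × (1 − 0.39) × (1 − 0.24) = 0.73 × 0.44 × 0.61 × 0.76 = 0.14890832
P(at least one) = 1 − 0.14890832 = 0.85109168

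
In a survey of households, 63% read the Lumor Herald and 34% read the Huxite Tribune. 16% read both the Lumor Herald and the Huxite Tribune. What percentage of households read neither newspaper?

19%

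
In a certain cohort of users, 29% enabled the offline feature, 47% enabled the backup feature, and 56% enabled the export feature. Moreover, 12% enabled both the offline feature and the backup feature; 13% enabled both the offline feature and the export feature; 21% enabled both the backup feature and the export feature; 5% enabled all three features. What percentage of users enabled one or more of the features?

Inclusion–exclusion gives
P(at least one) = 29 + 47 + 56 − 12 − 13 − 21 + 5 = 91%

91%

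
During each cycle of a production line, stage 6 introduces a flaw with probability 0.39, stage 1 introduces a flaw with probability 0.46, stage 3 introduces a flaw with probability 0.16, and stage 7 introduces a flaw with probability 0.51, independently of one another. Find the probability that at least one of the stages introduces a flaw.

P(none) = (1 − 0.39) × (1 − 0.46) × (1 − 0.16) × (1 − 0.51) = 0.61 × 0.54 × 0.84 × 0.49 = 0.13558104
P(at least one) = 1 − 0.13558104 = 0.86441896

0.86441896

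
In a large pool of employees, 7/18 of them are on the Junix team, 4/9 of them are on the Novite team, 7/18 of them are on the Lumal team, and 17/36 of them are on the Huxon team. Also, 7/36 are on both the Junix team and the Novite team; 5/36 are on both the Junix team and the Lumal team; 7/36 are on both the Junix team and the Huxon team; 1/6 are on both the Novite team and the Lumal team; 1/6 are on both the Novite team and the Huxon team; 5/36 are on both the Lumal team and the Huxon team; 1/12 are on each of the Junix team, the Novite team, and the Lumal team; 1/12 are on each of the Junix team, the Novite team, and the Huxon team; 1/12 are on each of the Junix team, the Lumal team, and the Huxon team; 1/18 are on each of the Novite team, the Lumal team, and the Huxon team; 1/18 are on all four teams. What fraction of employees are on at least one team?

17/18

Using inclusion–exclusion:
P(at least one) = 7/18 + 4/9 + 7/18 + 17/36 − 7/36 − 5/36 − 7/36 − 1/6 − 1/6 − 5/36 + 1/12 + 1/12 + 1/12 + 1/18 − 1/18 = 17/18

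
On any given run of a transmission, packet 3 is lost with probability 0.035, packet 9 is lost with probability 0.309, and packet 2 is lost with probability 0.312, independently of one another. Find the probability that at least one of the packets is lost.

0.54123128

P(none) = (1 − 0.035) × (1 − 0.309) × (1 − 0.312) = 0.965 × 0.691 × 0.688 = 0.45876872
P(at least one) = 1 − 0.45876872 = 0.54123128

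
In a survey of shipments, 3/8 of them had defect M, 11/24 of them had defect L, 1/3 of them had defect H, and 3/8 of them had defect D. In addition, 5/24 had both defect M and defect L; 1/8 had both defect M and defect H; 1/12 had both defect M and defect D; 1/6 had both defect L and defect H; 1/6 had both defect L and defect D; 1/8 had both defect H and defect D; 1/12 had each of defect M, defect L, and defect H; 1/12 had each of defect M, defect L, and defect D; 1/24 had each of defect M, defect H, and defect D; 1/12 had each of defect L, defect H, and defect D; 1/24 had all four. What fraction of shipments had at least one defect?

By inclusion-exclusion,
P(at least one) = 3/8 + 11/24 + 1/3 + 3/8 − 5/24 − 1/8 − 1/12 − 1/6 − 1/6 − 1/8 + 1/12 + 1/12 + 1/24 + 1/12 − 1/24 = 11/12

11/12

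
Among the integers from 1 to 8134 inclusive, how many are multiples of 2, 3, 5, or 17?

floor(8134/2) + floor(8134/3) + floor(8134/5) + floor(8134/17) − floor(8134/6) − floor(8134/10) − floor(8134/34) − floor(8134/15) − floor(8134/51) − floor(8134/85) + floor(8134/30) + floor(8134/102) + floor(8134/170) + floor(8134/255) − floor(8134/510) = 4067 + 2711 + 1626 + 478 − 1355 − 813 − 239 − 542 − 159 − 95 + 271 + 79 + 47 + 31 − 15 = 6092

6092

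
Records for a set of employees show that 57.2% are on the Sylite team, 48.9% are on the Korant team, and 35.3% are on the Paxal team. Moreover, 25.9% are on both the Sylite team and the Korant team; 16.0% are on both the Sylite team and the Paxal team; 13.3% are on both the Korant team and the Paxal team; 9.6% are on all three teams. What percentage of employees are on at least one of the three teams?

Apply inclusion-exclusion:
P(union) = 57.2 + 48.9 + 35.3 − 25.9 − 16.0 − 13.3 + 9.6 = 95.8%

95.8%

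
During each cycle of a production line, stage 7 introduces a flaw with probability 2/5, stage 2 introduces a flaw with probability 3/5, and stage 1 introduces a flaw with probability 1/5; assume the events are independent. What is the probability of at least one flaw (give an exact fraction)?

101/125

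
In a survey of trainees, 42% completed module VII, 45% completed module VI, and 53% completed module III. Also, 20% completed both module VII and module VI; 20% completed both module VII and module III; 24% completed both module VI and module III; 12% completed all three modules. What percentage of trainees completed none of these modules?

Using inclusion–exclusion:
P(≥1) = 42 + 45 + 53 − 20 − 20 − 24 + 12 = 88%
P(none) = 100% − 88% = 12%

12%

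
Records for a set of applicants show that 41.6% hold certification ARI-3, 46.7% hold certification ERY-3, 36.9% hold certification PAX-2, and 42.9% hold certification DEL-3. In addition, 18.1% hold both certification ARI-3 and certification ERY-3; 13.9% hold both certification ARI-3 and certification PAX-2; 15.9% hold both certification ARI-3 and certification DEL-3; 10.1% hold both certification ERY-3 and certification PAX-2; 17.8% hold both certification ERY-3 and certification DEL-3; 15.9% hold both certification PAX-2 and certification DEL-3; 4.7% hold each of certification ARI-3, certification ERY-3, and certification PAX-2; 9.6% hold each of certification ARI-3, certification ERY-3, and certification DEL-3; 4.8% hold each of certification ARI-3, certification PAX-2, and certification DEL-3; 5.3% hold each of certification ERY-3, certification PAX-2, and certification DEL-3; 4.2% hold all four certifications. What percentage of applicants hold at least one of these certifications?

P(union) = 41.6 + 46.7 + 36.9 + 42.9 − 18.1 − 13.9 − 15.9 − 10.1 − 17.8 − 15.9 + 4.7 + 9.6 + 4.8 + 5.3 − 4.2 = 96.6%

96.6%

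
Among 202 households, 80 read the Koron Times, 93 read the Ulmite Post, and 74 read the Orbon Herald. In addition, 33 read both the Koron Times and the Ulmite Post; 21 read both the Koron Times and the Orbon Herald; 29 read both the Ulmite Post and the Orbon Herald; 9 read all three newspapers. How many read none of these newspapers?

29

|union| = 80 + 93 + 74 − 33 − 21 − 29 + 9 = 173
None: 202 − 173 = 29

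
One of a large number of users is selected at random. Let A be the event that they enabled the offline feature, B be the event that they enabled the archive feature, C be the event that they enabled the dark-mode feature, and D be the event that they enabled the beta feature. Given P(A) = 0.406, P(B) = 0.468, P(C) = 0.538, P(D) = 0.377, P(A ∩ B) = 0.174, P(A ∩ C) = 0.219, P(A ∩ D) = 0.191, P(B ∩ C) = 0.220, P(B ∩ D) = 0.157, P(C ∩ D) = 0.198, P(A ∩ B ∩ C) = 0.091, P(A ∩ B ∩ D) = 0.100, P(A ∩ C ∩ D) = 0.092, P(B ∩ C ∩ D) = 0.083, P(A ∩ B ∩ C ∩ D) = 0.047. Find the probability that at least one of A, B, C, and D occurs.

By inclusion–exclusion:
P(A ∪ B ∪ C ∪ D) = 0.406 + 0.468 + 0.538 + 0.377 − 0.174 − 0.219 − 0.191 − 0.220 − 0.157 − 0.198 + 0.091 + 0.100 + 0.092 + 0.083 − 0.047 = 0.949

0.949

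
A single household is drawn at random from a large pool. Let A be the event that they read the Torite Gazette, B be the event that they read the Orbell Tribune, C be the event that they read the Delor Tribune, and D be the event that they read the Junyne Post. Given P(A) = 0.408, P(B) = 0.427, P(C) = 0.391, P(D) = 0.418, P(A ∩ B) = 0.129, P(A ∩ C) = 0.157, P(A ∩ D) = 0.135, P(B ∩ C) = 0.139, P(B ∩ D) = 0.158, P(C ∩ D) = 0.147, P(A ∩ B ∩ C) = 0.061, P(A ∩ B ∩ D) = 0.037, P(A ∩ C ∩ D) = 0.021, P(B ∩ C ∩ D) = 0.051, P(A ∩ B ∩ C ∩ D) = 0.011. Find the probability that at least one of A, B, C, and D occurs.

By inclusion–exclusion:
P(A ∪ B ∪ C ∪ D) = 0.408 + 0.427 + 0.391 + 0.418 − 0.129 − 0.157 − 0.135 − 0.139 − 0.158 − 0.147 + 0.061 + 0.037 + 0.021 + 0.051 − 0.011 = 0.938

0.938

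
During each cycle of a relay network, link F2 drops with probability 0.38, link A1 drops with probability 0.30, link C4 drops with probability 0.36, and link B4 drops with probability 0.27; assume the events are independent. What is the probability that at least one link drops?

0.7972352

Since the events are independent, P(none) is the product of the individual non-occurrence probabilities.
P(none) = (1 − 0.38) × (1 − 0.30) × (1 − 0.36) × (1 − 0.27) = 0.62 × 0.70 × 0.64 × 0.73 = 0.2027648
P(at least one) = 1 − 0.2027648 = 0.7972352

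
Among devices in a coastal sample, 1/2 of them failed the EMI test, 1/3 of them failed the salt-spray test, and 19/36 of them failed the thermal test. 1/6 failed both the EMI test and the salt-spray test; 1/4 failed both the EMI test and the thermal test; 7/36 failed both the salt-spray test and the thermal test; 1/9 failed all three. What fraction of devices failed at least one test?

31/36

P(union) = 1/2 + 1/3 + 19/36 − 1/6 − 1/4 − 7/36 + 1/9 = 31/36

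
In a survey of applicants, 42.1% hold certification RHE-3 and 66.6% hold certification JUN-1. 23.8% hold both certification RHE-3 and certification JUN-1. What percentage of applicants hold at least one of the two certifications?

84.9%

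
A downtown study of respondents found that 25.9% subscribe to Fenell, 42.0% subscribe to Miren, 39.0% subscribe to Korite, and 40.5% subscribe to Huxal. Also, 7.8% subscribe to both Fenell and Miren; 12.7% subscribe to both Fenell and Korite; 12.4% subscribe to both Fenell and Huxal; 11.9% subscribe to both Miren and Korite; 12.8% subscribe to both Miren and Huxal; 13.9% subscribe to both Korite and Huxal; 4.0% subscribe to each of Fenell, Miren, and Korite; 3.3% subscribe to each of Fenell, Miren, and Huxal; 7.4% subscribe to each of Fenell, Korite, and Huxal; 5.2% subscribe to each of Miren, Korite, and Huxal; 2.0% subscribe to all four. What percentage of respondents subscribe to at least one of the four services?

93.8%

By inclusion-exclusion,
P(at least one) = 25.9 + 42.0 + 39.0 + 40.5 − 7.8 − 12.7 − 12.4 − 11.9 − 12.8 − 13.9 + 4.0 + 3.3 + 7.4 + 5.2 − 2.0 = 93.8%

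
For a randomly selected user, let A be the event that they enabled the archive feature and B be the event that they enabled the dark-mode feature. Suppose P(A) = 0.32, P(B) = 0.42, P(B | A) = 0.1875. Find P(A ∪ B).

P(A ∩ B) = P(A)·P(B|A) = 0.32 × 0.1875 = 0.06
P(A ∪ B) = 0.32 + 0.42 − 0.06 = 0.68

0.68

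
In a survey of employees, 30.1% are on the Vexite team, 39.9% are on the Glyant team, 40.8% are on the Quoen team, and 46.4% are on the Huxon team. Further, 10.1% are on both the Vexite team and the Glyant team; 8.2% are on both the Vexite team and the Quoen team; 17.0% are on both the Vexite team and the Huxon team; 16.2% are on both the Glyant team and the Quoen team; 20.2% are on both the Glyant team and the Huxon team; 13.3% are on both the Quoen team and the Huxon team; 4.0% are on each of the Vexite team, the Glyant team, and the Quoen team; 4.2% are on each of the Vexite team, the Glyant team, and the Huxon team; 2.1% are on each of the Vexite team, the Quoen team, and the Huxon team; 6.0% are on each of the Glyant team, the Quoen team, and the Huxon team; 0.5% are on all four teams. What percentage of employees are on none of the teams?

12.0%

P(at least one) = 30.1 + 39.9 + 40.8 + 46.4 − 10.1 − 8.2 − 17.0 − 16.2 − 20.2 − 13.3 + 4.0 + 4.2 + 2.1 + 6.0 − 0.5 = 88.0%
P(none) = 100% − 88.0% = 12.0%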